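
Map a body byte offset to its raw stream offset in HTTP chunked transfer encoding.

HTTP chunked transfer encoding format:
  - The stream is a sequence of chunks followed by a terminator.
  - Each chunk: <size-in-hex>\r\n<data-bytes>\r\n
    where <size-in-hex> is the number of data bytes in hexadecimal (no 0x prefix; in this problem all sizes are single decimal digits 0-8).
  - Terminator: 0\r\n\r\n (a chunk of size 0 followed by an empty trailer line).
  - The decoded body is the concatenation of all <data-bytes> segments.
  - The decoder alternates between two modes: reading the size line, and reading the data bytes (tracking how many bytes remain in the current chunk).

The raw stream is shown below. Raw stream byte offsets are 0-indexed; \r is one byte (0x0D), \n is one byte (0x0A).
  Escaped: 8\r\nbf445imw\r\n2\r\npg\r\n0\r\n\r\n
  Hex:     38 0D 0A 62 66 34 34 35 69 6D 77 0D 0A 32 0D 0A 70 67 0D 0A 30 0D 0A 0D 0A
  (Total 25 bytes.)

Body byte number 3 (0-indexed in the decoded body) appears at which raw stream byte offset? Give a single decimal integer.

Answer: 6

Derivation:
Chunk 1: stream[0..1]='8' size=0x8=8, data at stream[3..11]='bf445imw' -> body[0..8], body so far='bf445imw'
Chunk 2: stream[13..14]='2' size=0x2=2, data at stream[16..18]='pg' -> body[8..10], body so far='bf445imwpg'
Chunk 3: stream[20..21]='0' size=0 (terminator). Final body='bf445imwpg' (10 bytes)
Body byte 3 at stream offset 6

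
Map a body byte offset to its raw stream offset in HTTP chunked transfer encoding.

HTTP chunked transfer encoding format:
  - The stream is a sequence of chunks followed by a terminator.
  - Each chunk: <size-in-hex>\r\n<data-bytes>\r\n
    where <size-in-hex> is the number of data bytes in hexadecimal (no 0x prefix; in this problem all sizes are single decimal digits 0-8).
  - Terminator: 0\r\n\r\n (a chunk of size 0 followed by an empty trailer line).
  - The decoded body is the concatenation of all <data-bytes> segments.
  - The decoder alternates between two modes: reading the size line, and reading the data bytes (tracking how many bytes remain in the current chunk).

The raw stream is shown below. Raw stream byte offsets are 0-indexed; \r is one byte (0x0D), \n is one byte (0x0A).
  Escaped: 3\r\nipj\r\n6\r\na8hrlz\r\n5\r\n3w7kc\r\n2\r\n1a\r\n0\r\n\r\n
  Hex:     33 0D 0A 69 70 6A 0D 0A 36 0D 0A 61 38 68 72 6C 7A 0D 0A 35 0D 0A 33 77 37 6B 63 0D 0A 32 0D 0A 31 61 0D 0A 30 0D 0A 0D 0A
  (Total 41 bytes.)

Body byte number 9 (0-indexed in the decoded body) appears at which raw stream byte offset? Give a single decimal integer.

Chunk 1: stream[0..1]='3' size=0x3=3, data at stream[3..6]='ipj' -> body[0..3], body so far='ipj'
Chunk 2: stream[8..9]='6' size=0x6=6, data at stream[11..17]='a8hrlz' -> body[3..9], body so far='ipja8hrlz'
Chunk 3: stream[19..20]='5' size=0x5=5, data at stream[22..27]='3w7kc' -> body[9..14], body so far='ipja8hrlz3w7kc'
Chunk 4: stream[29..30]='2' size=0x2=2, data at stream[32..34]='1a' -> body[14..16], body so far='ipja8hrlz3w7kc1a'
Chunk 5: stream[36..37]='0' size=0 (terminator). Final body='ipja8hrlz3w7kc1a' (16 bytes)
Body byte 9 at stream offset 22

Answer: 22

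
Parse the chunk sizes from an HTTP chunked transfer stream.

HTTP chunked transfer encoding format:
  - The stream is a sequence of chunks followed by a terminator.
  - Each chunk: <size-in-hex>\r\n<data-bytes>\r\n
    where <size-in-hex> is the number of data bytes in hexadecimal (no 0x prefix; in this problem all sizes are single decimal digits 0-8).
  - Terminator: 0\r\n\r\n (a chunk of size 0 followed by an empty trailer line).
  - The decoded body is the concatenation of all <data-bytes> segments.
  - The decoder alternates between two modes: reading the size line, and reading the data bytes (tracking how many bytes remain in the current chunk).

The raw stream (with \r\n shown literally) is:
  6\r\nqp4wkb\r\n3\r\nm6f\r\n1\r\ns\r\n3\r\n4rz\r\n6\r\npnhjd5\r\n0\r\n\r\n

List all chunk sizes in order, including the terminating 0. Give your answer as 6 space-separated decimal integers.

Answer: 6 3 1 3 6 0

Derivation:
Chunk 1: stream[0..1]='6' size=0x6=6, data at stream[3..9]='qp4wkb' -> body[0..6], body so far='qp4wkb'
Chunk 2: stream[11..12]='3' size=0x3=3, data at stream[14..17]='m6f' -> body[6..9], body so far='qp4wkbm6f'
Chunk 3: stream[19..20]='1' size=0x1=1, data at stream[22..23]='s' -> body[9..10], body so far='qp4wkbm6fs'
Chunk 4: stream[25..26]='3' size=0x3=3, data at stream[28..31]='4rz' -> body[10..13], body so far='qp4wkbm6fs4rz'
Chunk 5: stream[33..34]='6' size=0x6=6, data at stream[36..42]='pnhjd5' -> body[13..19], body so far='qp4wkbm6fs4rzpnhjd5'
Chunk 6: stream[44..45]='0' size=0 (terminator). Final body='qp4wkbm6fs4rzpnhjd5' (19 bytes)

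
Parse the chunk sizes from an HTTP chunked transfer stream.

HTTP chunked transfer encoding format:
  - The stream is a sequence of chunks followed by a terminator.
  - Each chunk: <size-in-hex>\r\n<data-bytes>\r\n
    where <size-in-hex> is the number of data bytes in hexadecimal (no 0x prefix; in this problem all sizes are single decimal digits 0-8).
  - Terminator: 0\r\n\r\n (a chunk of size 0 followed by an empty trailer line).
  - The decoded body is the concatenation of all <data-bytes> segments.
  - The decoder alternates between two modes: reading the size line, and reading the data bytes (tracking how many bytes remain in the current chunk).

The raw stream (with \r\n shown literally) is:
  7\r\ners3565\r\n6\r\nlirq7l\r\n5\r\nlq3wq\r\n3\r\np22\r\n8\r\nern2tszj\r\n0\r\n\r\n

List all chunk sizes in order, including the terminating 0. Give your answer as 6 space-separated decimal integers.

Chunk 1: stream[0..1]='7' size=0x7=7, data at stream[3..10]='ers3565' -> body[0..7], body so far='ers3565'
Chunk 2: stream[12..13]='6' size=0x6=6, data at stream[15..21]='lirq7l' -> body[7..13], body so far='ers3565lirq7l'
Chunk 3: stream[23..24]='5' size=0x5=5, data at stream[26..31]='lq3wq' -> body[13..18], body so far='ers3565lirq7llq3wq'
Chunk 4: stream[33..34]='3' size=0x3=3, data at stream[36..39]='p22' -> body[18..21], body so far='ers3565lirq7llq3wqp22'
Chunk 5: stream[41..42]='8' size=0x8=8, data at stream[44..52]='ern2tszj' -> body[21..29], body so far='ers3565lirq7llq3wqp22ern2tszj'
Chunk 6: stream[54..55]='0' size=0 (terminator). Final body='ers3565lirq7llq3wqp22ern2tszj' (29 bytes)

Answer: 7 6 5 3 8 0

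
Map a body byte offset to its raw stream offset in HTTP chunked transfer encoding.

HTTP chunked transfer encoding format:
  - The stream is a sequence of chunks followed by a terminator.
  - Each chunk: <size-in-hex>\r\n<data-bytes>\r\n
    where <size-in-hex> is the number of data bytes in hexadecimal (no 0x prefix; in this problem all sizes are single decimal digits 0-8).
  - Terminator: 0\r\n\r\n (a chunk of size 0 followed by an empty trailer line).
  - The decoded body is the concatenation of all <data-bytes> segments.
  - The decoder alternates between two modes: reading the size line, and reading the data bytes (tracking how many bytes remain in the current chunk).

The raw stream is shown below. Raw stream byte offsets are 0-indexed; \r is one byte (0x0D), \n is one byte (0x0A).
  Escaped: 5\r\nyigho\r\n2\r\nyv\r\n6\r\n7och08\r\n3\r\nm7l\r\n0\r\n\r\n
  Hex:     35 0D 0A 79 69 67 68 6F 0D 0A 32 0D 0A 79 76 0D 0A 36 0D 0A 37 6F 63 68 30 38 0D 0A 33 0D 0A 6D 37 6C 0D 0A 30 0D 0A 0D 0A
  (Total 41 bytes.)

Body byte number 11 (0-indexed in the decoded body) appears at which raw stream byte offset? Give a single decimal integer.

Answer: 24

Derivation:
Chunk 1: stream[0..1]='5' size=0x5=5, data at stream[3..8]='yigho' -> body[0..5], body so far='yigho'
Chunk 2: stream[10..11]='2' size=0x2=2, data at stream[13..15]='yv' -> body[5..7], body so far='yighoyv'
Chunk 3: stream[17..18]='6' size=0x6=6, data at stream[20..26]='7och08' -> body[7..13], body so far='yighoyv7och08'
Chunk 4: stream[28..29]='3' size=0x3=3, data at stream[31..34]='m7l' -> body[13..16], body so far='yighoyv7och08m7l'
Chunk 5: stream[36..37]='0' size=0 (terminator). Final body='yighoyv7och08m7l' (16 bytes)
Body byte 11 at stream offset 24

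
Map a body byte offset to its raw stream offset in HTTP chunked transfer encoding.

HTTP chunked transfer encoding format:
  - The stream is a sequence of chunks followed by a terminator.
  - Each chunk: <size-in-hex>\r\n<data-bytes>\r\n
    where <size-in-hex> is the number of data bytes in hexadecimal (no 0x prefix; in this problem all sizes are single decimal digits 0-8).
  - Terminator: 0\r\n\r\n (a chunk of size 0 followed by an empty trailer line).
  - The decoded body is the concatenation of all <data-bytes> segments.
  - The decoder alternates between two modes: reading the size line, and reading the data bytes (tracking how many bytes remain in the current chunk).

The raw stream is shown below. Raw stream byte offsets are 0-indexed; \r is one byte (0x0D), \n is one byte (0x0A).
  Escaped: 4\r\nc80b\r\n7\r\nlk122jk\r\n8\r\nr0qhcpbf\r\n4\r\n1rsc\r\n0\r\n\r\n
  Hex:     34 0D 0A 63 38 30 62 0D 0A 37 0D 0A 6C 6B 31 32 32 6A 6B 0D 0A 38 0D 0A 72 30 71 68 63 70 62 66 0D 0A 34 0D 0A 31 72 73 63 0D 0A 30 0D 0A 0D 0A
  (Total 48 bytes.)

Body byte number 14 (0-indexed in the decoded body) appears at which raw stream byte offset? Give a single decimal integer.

Answer: 27

Derivation:
Chunk 1: stream[0..1]='4' size=0x4=4, data at stream[3..7]='c80b' -> body[0..4], body so far='c80b'
Chunk 2: stream[9..10]='7' size=0x7=7, data at stream[12..19]='lk122jk' -> body[4..11], body so far='c80blk122jk'
Chunk 3: stream[21..22]='8' size=0x8=8, data at stream[24..32]='r0qhcpbf' -> body[11..19], body so far='c80blk122jkr0qhcpbf'
Chunk 4: stream[34..35]='4' size=0x4=4, data at stream[37..41]='1rsc' -> body[19..23], body so far='c80blk122jkr0qhcpbf1rsc'
Chunk 5: stream[43..44]='0' size=0 (terminator). Final body='c80blk122jkr0qhcpbf1rsc' (23 bytes)
Body byte 14 at stream offset 27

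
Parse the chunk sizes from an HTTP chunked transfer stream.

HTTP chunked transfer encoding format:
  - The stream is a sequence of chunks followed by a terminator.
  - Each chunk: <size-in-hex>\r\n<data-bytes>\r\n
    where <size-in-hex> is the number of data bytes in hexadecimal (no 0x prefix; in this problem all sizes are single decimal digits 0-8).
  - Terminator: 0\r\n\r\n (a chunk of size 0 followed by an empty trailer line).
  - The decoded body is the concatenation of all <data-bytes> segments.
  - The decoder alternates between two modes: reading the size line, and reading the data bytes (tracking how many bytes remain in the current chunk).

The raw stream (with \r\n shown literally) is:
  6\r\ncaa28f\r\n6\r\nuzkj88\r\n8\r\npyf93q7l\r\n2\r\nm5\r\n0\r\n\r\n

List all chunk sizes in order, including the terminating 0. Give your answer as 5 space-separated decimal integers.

Chunk 1: stream[0..1]='6' size=0x6=6, data at stream[3..9]='caa28f' -> body[0..6], body so far='caa28f'
Chunk 2: stream[11..12]='6' size=0x6=6, data at stream[14..20]='uzkj88' -> body[6..12], body so far='caa28fuzkj88'
Chunk 3: stream[22..23]='8' size=0x8=8, data at stream[25..33]='pyf93q7l' -> body[12..20], body so far='caa28fuzkj88pyf93q7l'
Chunk 4: stream[35..36]='2' size=0x2=2, data at stream[38..40]='m5' -> body[20..22], body so far='caa28fuzkj88pyf93q7lm5'
Chunk 5: stream[42..43]='0' size=0 (terminator). Final body='caa28fuzkj88pyf93q7lm5' (22 bytes)

Answer: 6 6 8 2 0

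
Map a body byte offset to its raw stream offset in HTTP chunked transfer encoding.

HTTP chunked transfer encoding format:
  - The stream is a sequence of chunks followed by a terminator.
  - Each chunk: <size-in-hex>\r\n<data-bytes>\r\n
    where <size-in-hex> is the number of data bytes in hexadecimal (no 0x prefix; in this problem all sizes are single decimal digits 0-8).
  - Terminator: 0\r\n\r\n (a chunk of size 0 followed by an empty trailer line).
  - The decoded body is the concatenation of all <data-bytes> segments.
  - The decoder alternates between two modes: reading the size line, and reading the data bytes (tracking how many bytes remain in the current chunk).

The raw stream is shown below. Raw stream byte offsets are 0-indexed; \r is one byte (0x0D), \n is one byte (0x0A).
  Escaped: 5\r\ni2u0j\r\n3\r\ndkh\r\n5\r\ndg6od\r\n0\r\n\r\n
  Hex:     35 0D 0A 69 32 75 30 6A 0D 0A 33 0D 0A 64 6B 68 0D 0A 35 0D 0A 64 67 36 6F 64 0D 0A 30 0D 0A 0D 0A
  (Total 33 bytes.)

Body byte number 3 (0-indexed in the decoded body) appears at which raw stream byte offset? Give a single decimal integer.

Chunk 1: stream[0..1]='5' size=0x5=5, data at stream[3..8]='i2u0j' -> body[0..5], body so far='i2u0j'
Chunk 2: stream[10..11]='3' size=0x3=3, data at stream[13..16]='dkh' -> body[5..8], body so far='i2u0jdkh'
Chunk 3: stream[18..19]='5' size=0x5=5, data at stream[21..26]='dg6od' -> body[8..13], body so far='i2u0jdkhdg6od'
Chunk 4: stream[28..29]='0' size=0 (terminator). Final body='i2u0jdkhdg6od' (13 bytes)
Body byte 3 at stream offset 6

Answer: 6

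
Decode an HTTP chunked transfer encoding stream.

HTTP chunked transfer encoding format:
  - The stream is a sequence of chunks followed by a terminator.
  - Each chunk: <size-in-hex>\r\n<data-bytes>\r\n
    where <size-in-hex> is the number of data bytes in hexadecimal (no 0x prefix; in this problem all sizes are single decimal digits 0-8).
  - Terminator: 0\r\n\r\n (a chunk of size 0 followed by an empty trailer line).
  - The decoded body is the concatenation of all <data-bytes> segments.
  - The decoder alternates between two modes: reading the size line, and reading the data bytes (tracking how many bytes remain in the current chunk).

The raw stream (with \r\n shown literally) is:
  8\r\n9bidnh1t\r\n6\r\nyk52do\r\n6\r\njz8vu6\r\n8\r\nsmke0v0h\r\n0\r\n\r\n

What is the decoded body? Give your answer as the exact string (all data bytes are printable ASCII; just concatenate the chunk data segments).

Answer: 9bidnh1tyk52dojz8vu6smke0v0h

Derivation:
Chunk 1: stream[0..1]='8' size=0x8=8, data at stream[3..11]='9bidnh1t' -> body[0..8], body so far='9bidnh1t'
Chunk 2: stream[13..14]='6' size=0x6=6, data at stream[16..22]='yk52do' -> body[8..14], body so far='9bidnh1tyk52do'
Chunk 3: stream[24..25]='6' size=0x6=6, data at stream[27..33]='jz8vu6' -> body[14..20], body so far='9bidnh1tyk52dojz8vu6'
Chunk 4: stream[35..36]='8' size=0x8=8, data at stream[38..46]='smke0v0h' -> body[20..28], body so far='9bidnh1tyk52dojz8vu6smke0v0h'
Chunk 5: stream[48..49]='0' size=0 (terminator). Final body='9bidnh1tyk52dojz8vu6smke0v0h' (28 bytes)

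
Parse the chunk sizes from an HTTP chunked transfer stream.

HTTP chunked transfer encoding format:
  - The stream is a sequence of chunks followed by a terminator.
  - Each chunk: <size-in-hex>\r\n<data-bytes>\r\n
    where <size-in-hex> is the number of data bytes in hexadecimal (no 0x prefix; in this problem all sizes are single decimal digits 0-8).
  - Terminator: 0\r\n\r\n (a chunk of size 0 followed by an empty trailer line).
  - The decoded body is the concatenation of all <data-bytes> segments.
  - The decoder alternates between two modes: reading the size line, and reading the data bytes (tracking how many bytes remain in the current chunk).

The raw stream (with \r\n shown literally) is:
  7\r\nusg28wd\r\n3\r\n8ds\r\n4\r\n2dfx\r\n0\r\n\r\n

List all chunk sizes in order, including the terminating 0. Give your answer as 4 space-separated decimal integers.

Answer: 7 3 4 0

Derivation:
Chunk 1: stream[0..1]='7' size=0x7=7, data at stream[3..10]='usg28wd' -> body[0..7], body so far='usg28wd'
Chunk 2: stream[12..13]='3' size=0x3=3, data at stream[15..18]='8ds' -> body[7..10], body so far='usg28wd8ds'
Chunk 3: stream[20..21]='4' size=0x4=4, data at stream[23..27]='2dfx' -> body[10..14], body so far='usg28wd8ds2dfx'
Chunk 4: stream[29..30]='0' size=0 (terminator). Final body='usg28wd8ds2dfx' (14 bytes)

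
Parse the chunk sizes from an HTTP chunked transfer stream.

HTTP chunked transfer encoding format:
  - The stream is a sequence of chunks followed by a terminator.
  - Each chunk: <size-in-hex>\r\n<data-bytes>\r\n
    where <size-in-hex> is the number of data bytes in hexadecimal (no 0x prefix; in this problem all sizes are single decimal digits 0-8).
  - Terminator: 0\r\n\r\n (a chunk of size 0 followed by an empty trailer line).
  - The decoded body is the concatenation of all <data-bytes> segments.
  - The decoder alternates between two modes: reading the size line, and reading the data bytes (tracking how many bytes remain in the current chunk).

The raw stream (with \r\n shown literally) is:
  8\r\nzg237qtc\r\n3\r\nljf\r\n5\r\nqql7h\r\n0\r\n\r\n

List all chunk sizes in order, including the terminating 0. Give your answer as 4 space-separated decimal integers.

Chunk 1: stream[0..1]='8' size=0x8=8, data at stream[3..11]='zg237qtc' -> body[0..8], body so far='zg237qtc'
Chunk 2: stream[13..14]='3' size=0x3=3, data at stream[16..19]='ljf' -> body[8..11], body so far='zg237qtcljf'
Chunk 3: stream[21..22]='5' size=0x5=5, data at stream[24..29]='qql7h' -> body[11..16], body so far='zg237qtcljfqql7h'
Chunk 4: stream[31..32]='0' size=0 (terminator). Final body='zg237qtcljfqql7h' (16 bytes)

Answer: 8 3 5 0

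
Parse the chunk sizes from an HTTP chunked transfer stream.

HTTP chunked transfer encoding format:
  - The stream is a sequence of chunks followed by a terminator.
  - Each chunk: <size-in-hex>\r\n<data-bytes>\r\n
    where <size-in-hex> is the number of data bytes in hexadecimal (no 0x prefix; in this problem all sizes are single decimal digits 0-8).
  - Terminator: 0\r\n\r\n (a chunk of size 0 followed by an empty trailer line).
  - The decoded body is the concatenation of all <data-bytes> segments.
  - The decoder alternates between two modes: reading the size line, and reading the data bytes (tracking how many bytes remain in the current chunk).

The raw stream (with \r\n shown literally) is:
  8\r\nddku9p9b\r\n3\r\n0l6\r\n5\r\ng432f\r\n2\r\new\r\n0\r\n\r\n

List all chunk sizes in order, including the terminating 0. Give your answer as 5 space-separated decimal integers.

Answer: 8 3 5 2 0

Derivation:
Chunk 1: stream[0..1]='8' size=0x8=8, data at stream[3..11]='ddku9p9b' -> body[0..8], body so far='ddku9p9b'
Chunk 2: stream[13..14]='3' size=0x3=3, data at stream[16..19]='0l6' -> body[8..11], body so far='ddku9p9b0l6'
Chunk 3: stream[21..22]='5' size=0x5=5, data at stream[24..29]='g432f' -> body[11..16], body so far='ddku9p9b0l6g432f'
Chunk 4: stream[31..32]='2' size=0x2=2, data at stream[34..36]='ew' -> body[16..18], body so far='ddku9p9b0l6g432few'
Chunk 5: stream[38..39]='0' size=0 (terminator). Final body='ddku9p9b0l6g432few' (18 bytes)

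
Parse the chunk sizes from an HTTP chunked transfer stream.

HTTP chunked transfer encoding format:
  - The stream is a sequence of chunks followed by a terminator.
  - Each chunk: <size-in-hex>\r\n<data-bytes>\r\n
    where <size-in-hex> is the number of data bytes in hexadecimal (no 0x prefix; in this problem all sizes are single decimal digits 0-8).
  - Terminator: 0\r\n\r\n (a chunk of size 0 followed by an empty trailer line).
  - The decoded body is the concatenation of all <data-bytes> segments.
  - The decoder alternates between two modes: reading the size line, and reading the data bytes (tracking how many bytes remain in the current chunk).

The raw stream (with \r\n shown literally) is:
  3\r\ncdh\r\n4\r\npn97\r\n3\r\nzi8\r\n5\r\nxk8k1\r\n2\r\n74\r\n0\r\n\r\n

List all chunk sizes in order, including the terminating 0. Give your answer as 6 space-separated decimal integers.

Answer: 3 4 3 5 2 0

Derivation:
Chunk 1: stream[0..1]='3' size=0x3=3, data at stream[3..6]='cdh' -> body[0..3], body so far='cdh'
Chunk 2: stream[8..9]='4' size=0x4=4, data at stream[11..15]='pn97' -> body[3..7], body so far='cdhpn97'
Chunk 3: stream[17..18]='3' size=0x3=3, data at stream[20..23]='zi8' -> body[7..10], body so far='cdhpn97zi8'
Chunk 4: stream[25..26]='5' size=0x5=5, data at stream[28..33]='xk8k1' -> body[10..15], body so far='cdhpn97zi8xk8k1'
Chunk 5: stream[35..36]='2' size=0x2=2, data at stream[38..40]='74' -> body[15..17], body so far='cdhpn97zi8xk8k174'
Chunk 6: stream[42..43]='0' size=0 (terminator). Final body='cdhpn97zi8xk8k174' (17 bytes)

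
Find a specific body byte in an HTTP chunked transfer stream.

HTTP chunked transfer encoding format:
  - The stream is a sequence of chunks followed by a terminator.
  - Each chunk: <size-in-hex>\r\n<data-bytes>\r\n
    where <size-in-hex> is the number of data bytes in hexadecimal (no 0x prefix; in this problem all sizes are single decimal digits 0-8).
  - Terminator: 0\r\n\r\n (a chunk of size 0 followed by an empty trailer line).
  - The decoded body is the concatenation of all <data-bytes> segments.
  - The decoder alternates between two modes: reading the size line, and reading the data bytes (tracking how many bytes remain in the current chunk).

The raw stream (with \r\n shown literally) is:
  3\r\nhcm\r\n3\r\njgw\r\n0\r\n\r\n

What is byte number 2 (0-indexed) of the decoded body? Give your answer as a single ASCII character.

Chunk 1: stream[0..1]='3' size=0x3=3, data at stream[3..6]='hcm' -> body[0..3], body so far='hcm'
Chunk 2: stream[8..9]='3' size=0x3=3, data at stream[11..14]='jgw' -> body[3..6], body so far='hcmjgw'
Chunk 3: stream[16..17]='0' size=0 (terminator). Final body='hcmjgw' (6 bytes)
Body byte 2 = 'm'

Answer: m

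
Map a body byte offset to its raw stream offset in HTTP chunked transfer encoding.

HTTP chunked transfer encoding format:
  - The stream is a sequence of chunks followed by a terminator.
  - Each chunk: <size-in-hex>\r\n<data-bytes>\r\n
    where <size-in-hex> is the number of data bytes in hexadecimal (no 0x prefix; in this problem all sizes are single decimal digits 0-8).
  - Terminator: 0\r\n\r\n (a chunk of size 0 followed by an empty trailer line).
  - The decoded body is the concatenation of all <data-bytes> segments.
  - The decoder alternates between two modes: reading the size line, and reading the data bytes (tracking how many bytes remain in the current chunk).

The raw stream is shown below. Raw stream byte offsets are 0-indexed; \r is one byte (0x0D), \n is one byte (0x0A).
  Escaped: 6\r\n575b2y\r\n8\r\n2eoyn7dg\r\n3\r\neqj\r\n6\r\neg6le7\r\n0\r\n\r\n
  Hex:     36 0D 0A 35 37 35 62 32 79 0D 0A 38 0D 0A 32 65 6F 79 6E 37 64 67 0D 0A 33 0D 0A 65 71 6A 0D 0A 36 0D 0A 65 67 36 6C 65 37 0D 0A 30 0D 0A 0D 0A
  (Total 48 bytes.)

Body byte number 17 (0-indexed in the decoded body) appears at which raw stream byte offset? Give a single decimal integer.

Answer: 35

Derivation:
Chunk 1: stream[0..1]='6' size=0x6=6, data at stream[3..9]='575b2y' -> body[0..6], body so far='575b2y'
Chunk 2: stream[11..12]='8' size=0x8=8, data at stream[14..22]='2eoyn7dg' -> body[6..14], body so far='575b2y2eoyn7dg'
Chunk 3: stream[24..25]='3' size=0x3=3, data at stream[27..30]='eqj' -> body[14..17], body so far='575b2y2eoyn7dgeqj'
Chunk 4: stream[32..33]='6' size=0x6=6, data at stream[35..41]='eg6le7' -> body[17..23], body so far='575b2y2eoyn7dgeqjeg6le7'
Chunk 5: stream[43..44]='0' size=0 (terminator). Final body='575b2y2eoyn7dgeqjeg6le7' (23 bytes)
Body byte 17 at stream offset 35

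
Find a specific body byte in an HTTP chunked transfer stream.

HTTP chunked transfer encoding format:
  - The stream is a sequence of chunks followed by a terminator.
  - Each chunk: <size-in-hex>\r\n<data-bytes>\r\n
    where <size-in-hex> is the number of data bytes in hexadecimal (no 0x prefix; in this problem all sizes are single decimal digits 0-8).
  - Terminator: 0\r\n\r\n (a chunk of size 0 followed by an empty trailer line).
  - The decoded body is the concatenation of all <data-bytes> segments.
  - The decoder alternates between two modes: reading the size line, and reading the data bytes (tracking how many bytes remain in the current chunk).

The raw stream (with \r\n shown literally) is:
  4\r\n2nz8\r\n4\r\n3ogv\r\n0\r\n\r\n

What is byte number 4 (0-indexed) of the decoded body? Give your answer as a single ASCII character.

Chunk 1: stream[0..1]='4' size=0x4=4, data at stream[3..7]='2nz8' -> body[0..4], body so far='2nz8'
Chunk 2: stream[9..10]='4' size=0x4=4, data at stream[12..16]='3ogv' -> body[4..8], body so far='2nz83ogv'
Chunk 3: stream[18..19]='0' size=0 (terminator). Final body='2nz83ogv' (8 bytes)
Body byte 4 = '3'

Answer: 3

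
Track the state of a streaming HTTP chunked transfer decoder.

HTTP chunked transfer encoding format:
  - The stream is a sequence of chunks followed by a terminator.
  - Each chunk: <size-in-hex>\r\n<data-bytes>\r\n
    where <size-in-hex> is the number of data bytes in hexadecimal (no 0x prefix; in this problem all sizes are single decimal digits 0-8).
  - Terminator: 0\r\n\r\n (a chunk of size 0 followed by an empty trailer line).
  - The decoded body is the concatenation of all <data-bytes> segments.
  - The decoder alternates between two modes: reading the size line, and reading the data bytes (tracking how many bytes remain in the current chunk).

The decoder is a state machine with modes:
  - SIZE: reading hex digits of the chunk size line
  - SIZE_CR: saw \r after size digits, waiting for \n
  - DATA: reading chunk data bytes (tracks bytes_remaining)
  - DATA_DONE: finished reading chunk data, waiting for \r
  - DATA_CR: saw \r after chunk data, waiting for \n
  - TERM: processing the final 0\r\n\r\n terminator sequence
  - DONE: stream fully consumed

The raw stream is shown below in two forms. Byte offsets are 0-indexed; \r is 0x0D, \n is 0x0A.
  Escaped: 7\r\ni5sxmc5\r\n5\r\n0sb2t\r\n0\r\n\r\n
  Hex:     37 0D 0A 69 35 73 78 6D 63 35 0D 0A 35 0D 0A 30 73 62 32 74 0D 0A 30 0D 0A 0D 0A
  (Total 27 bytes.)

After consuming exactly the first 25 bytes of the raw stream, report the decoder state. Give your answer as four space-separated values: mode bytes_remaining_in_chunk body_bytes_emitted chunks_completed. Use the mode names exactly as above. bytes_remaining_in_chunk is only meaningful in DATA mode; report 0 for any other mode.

Answer: TERM 0 12 2

Derivation:
Byte 0 = '7': mode=SIZE remaining=0 emitted=0 chunks_done=0
Byte 1 = 0x0D: mode=SIZE_CR remaining=0 emitted=0 chunks_done=0
Byte 2 = 0x0A: mode=DATA remaining=7 emitted=0 chunks_done=0
Byte 3 = 'i': mode=DATA remaining=6 emitted=1 chunks_done=0
Byte 4 = '5': mode=DATA remaining=5 emitted=2 chunks_done=0
Byte 5 = 's': mode=DATA remaining=4 emitted=3 chunks_done=0
Byte 6 = 'x': mode=DATA remaining=3 emitted=4 chunks_done=0
Byte 7 = 'm': mode=DATA remaining=2 emitted=5 chunks_done=0
Byte 8 = 'c': mode=DATA remaining=1 emitted=6 chunks_done=0
Byte 9 = '5': mode=DATA_DONE remaining=0 emitted=7 chunks_done=0
Byte 10 = 0x0D: mode=DATA_CR remaining=0 emitted=7 chunks_done=0
Byte 11 = 0x0A: mode=SIZE remaining=0 emitted=7 chunks_done=1
Byte 12 = '5': mode=SIZE remaining=0 emitted=7 chunks_done=1
Byte 13 = 0x0D: mode=SIZE_CR remaining=0 emitted=7 chunks_done=1
Byte 14 = 0x0A: mode=DATA remaining=5 emitted=7 chunks_done=1
Byte 15 = '0': mode=DATA remaining=4 emitted=8 chunks_done=1
Byte 16 = 's': mode=DATA remaining=3 emitted=9 chunks_done=1
Byte 17 = 'b': mode=DATA remaining=2 emitted=10 chunks_done=1
Byte 18 = '2': mode=DATA remaining=1 emitted=11 chunks_done=1
Byte 19 = 't': mode=DATA_DONE remaining=0 emitted=12 chunks_done=1
Byte 20 = 0x0D: mode=DATA_CR remaining=0 emitted=12 chunks_done=1
Byte 21 = 0x0A: mode=SIZE remaining=0 emitted=12 chunks_done=2
Byte 22 = '0': mode=SIZE remaining=0 emitted=12 chunks_done=2
Byte 23 = 0x0D: mode=SIZE_CR remaining=0 emitted=12 chunks_done=2
Byte 24 = 0x0A: mode=TERM remaining=0 emitted=12 chunks_done=2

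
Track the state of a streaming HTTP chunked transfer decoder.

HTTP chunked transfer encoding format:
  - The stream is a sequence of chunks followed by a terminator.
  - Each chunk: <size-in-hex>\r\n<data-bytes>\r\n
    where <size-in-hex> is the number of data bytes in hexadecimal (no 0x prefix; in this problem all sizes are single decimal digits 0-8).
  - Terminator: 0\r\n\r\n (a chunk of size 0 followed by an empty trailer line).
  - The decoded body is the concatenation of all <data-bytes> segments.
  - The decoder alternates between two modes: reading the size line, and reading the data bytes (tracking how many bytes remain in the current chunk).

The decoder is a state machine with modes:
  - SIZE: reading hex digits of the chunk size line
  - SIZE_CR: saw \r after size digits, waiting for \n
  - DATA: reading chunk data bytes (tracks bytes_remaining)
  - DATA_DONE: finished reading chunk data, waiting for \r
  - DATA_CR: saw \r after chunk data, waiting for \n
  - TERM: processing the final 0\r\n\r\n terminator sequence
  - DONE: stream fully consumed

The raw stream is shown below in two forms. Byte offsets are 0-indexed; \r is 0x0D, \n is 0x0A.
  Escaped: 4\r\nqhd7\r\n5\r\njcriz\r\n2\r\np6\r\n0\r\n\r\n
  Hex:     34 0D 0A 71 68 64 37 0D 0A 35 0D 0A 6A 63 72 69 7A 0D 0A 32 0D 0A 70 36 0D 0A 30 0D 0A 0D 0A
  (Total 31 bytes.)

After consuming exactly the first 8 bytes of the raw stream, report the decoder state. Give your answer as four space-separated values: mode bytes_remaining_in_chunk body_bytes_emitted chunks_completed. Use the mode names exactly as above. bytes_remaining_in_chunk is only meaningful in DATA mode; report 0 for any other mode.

Answer: DATA_CR 0 4 0

Derivation:
Byte 0 = '4': mode=SIZE remaining=0 emitted=0 chunks_done=0
Byte 1 = 0x0D: mode=SIZE_CR remaining=0 emitted=0 chunks_done=0
Byte 2 = 0x0A: mode=DATA remaining=4 emitted=0 chunks_done=0
Byte 3 = 'q': mode=DATA remaining=3 emitted=1 chunks_done=0
Byte 4 = 'h': mode=DATA remaining=2 emitted=2 chunks_done=0
Byte 5 = 'd': mode=DATA remaining=1 emitted=3 chunks_done=0
Byte 6 = '7': mode=DATA_DONE remaining=0 emitted=4 chunks_done=0
Byte 7 = 0x0D: mode=DATA_CR remaining=0 emitted=4 chunks_done=0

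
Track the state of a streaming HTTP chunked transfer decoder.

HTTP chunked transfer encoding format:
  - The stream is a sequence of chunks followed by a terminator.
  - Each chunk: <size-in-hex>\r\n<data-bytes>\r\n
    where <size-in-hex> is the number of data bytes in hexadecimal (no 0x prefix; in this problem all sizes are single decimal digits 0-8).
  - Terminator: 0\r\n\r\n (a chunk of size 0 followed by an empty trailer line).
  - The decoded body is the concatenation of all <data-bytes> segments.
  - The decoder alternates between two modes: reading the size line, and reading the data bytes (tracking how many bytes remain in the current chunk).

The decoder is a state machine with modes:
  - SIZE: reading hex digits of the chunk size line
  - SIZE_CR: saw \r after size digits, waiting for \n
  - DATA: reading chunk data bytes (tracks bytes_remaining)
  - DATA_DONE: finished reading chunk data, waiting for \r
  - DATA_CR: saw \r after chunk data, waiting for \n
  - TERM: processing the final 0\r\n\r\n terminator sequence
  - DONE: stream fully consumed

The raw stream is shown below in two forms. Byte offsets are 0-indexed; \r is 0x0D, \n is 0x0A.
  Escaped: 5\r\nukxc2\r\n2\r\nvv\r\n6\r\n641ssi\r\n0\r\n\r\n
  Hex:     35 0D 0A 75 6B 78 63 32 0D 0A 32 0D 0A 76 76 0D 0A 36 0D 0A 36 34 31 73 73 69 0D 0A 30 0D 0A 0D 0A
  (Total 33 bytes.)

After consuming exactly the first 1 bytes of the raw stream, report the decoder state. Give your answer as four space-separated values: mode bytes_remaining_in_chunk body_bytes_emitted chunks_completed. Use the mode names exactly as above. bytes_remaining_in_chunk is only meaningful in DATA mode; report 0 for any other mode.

Answer: SIZE 0 0 0

Derivation:
Byte 0 = '5': mode=SIZE remaining=0 emitted=0 chunks_done=0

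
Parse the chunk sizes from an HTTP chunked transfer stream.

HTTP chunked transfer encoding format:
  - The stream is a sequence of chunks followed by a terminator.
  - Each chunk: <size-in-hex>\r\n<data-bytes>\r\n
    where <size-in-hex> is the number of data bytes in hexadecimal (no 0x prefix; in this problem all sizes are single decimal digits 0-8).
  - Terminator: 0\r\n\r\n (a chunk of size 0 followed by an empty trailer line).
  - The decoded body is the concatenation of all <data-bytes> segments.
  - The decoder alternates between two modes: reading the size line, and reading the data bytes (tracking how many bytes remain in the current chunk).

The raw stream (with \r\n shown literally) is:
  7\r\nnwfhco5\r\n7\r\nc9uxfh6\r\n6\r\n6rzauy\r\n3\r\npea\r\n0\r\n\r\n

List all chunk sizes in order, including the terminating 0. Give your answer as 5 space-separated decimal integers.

Chunk 1: stream[0..1]='7' size=0x7=7, data at stream[3..10]='nwfhco5' -> body[0..7], body so far='nwfhco5'
Chunk 2: stream[12..13]='7' size=0x7=7, data at stream[15..22]='c9uxfh6' -> body[7..14], body so far='nwfhco5c9uxfh6'
Chunk 3: stream[24..25]='6' size=0x6=6, data at stream[27..33]='6rzauy' -> body[14..20], body so far='nwfhco5c9uxfh66rzauy'
Chunk 4: stream[35..36]='3' size=0x3=3, data at stream[38..41]='pea' -> body[20..23], body so far='nwfhco5c9uxfh66rzauypea'
Chunk 5: stream[43..44]='0' size=0 (terminator). Final body='nwfhco5c9uxfh66rzauypea' (23 bytes)

Answer: 7 7 6 3 0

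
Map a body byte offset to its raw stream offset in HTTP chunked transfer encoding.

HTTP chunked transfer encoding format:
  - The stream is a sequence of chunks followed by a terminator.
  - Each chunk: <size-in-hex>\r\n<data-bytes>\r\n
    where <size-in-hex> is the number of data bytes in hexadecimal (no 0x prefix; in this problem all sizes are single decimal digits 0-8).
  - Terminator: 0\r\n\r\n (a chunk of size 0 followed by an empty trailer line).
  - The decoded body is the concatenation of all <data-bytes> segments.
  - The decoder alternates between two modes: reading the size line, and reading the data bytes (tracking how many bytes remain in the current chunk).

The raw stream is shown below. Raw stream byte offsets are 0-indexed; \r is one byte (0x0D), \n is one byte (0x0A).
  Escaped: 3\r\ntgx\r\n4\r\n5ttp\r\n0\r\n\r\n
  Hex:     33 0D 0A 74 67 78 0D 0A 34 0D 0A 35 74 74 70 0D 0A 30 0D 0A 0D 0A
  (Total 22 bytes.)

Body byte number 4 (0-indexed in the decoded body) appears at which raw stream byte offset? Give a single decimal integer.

Answer: 12

Derivation:
Chunk 1: stream[0..1]='3' size=0x3=3, data at stream[3..6]='tgx' -> body[0..3], body so far='tgx'
Chunk 2: stream[8..9]='4' size=0x4=4, data at stream[11..15]='5ttp' -> body[3..7], body so far='tgx5ttp'
Chunk 3: stream[17..18]='0' size=0 (terminator). Final body='tgx5ttp' (7 bytes)
Body byte 4 at stream offset 12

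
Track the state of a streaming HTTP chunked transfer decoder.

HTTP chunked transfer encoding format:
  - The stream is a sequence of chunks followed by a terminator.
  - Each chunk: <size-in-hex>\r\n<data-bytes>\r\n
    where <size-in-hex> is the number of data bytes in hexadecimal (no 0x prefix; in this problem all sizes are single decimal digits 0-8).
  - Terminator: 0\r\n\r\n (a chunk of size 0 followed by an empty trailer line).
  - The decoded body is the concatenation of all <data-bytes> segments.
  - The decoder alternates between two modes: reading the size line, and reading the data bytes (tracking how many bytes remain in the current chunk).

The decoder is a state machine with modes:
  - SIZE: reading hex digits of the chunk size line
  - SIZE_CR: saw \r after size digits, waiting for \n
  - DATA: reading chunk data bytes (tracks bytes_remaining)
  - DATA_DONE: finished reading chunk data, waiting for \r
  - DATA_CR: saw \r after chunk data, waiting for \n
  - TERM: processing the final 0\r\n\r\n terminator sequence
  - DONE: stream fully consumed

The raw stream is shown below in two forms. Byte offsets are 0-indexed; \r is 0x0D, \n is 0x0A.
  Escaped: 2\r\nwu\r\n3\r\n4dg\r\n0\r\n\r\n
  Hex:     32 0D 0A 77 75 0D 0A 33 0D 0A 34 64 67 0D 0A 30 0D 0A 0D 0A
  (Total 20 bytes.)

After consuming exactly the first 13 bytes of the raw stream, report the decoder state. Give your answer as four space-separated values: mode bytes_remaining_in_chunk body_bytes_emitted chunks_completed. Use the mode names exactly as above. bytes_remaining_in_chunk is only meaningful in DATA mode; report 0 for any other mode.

Byte 0 = '2': mode=SIZE remaining=0 emitted=0 chunks_done=0
Byte 1 = 0x0D: mode=SIZE_CR remaining=0 emitted=0 chunks_done=0
Byte 2 = 0x0A: mode=DATA remaining=2 emitted=0 chunks_done=0
Byte 3 = 'w': mode=DATA remaining=1 emitted=1 chunks_done=0
Byte 4 = 'u': mode=DATA_DONE remaining=0 emitted=2 chunks_done=0
Byte 5 = 0x0D: mode=DATA_CR remaining=0 emitted=2 chunks_done=0
Byte 6 = 0x0A: mode=SIZE remaining=0 emitted=2 chunks_done=1
Byte 7 = '3': mode=SIZE remaining=0 emitted=2 chunks_done=1
Byte 8 = 0x0D: mode=SIZE_CR remaining=0 emitted=2 chunks_done=1
Byte 9 = 0x0A: mode=DATA remaining=3 emitted=2 chunks_done=1
Byte 10 = '4': mode=DATA remaining=2 emitted=3 chunks_done=1
Byte 11 = 'd': mode=DATA remaining=1 emitted=4 chunks_done=1
Byte 12 = 'g': mode=DATA_DONE remaining=0 emitted=5 chunks_done=1

Answer: DATA_DONE 0 5 1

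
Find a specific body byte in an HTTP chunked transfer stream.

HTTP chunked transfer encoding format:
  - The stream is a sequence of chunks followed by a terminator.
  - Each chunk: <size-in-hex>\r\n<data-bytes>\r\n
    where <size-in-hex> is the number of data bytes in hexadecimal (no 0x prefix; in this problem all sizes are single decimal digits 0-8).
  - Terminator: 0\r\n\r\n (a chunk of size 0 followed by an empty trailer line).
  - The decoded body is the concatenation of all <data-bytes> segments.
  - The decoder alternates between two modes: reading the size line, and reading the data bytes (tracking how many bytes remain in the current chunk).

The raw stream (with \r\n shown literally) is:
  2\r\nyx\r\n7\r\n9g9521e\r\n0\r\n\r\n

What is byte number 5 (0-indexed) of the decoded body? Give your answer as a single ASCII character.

Chunk 1: stream[0..1]='2' size=0x2=2, data at stream[3..5]='yx' -> body[0..2], body so far='yx'
Chunk 2: stream[7..8]='7' size=0x7=7, data at stream[10..17]='9g9521e' -> body[2..9], body so far='yx9g9521e'
Chunk 3: stream[19..20]='0' size=0 (terminator). Final body='yx9g9521e' (9 bytes)
Body byte 5 = '5'

Answer: 5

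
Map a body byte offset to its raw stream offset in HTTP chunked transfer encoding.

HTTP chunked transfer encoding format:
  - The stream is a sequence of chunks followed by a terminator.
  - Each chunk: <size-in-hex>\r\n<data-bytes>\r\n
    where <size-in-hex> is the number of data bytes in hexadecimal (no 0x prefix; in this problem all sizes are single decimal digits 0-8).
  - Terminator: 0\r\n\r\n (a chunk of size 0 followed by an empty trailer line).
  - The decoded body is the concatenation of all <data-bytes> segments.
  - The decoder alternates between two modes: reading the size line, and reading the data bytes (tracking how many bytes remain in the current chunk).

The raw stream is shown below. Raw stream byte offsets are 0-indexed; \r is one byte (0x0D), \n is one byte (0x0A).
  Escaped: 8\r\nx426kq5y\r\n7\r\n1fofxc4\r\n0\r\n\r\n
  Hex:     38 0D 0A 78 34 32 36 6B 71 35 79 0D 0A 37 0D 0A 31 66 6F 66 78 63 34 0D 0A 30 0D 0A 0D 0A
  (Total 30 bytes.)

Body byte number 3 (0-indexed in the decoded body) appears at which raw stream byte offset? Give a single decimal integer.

Chunk 1: stream[0..1]='8' size=0x8=8, data at stream[3..11]='x426kq5y' -> body[0..8], body so far='x426kq5y'
Chunk 2: stream[13..14]='7' size=0x7=7, data at stream[16..23]='1fofxc4' -> body[8..15], body so far='x426kq5y1fofxc4'
Chunk 3: stream[25..26]='0' size=0 (terminator). Final body='x426kq5y1fofxc4' (15 bytes)
Body byte 3 at stream offset 6

Answer: 6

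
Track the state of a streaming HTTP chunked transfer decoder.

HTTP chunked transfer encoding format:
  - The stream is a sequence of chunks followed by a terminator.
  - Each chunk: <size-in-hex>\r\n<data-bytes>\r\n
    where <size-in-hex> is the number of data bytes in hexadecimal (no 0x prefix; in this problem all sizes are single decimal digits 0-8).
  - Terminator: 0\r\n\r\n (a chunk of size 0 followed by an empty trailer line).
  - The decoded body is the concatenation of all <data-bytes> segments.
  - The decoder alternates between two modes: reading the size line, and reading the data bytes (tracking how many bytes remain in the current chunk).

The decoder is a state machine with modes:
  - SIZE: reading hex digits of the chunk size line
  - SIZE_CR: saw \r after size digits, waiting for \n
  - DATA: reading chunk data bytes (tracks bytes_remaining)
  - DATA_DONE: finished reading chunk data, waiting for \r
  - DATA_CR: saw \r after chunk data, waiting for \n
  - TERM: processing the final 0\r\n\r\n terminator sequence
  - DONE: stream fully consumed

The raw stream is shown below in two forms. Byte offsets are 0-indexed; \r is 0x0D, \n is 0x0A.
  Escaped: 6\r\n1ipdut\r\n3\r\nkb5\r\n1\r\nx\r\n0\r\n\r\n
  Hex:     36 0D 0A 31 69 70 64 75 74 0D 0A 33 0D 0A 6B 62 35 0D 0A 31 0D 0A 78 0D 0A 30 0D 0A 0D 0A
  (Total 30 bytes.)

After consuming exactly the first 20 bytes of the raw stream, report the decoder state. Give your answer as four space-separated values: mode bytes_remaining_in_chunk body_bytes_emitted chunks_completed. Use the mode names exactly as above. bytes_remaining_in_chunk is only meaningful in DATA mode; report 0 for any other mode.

Byte 0 = '6': mode=SIZE remaining=0 emitted=0 chunks_done=0
Byte 1 = 0x0D: mode=SIZE_CR remaining=0 emitted=0 chunks_done=0
Byte 2 = 0x0A: mode=DATA remaining=6 emitted=0 chunks_done=0
Byte 3 = '1': mode=DATA remaining=5 emitted=1 chunks_done=0
Byte 4 = 'i': mode=DATA remaining=4 emitted=2 chunks_done=0
Byte 5 = 'p': mode=DATA remaining=3 emitted=3 chunks_done=0
Byte 6 = 'd': mode=DATA remaining=2 emitted=4 chunks_done=0
Byte 7 = 'u': mode=DATA remaining=1 emitted=5 chunks_done=0
Byte 8 = 't': mode=DATA_DONE remaining=0 emitted=6 chunks_done=0
Byte 9 = 0x0D: mode=DATA_CR remaining=0 emitted=6 chunks_done=0
Byte 10 = 0x0A: mode=SIZE remaining=0 emitted=6 chunks_done=1
Byte 11 = '3': mode=SIZE remaining=0 emitted=6 chunks_done=1
Byte 12 = 0x0D: mode=SIZE_CR remaining=0 emitted=6 chunks_done=1
Byte 13 = 0x0A: mode=DATA remaining=3 emitted=6 chunks_done=1
Byte 14 = 'k': mode=DATA remaining=2 emitted=7 chunks_done=1
Byte 15 = 'b': mode=DATA remaining=1 emitted=8 chunks_done=1
Byte 16 = '5': mode=DATA_DONE remaining=0 emitted=9 chunks_done=1
Byte 17 = 0x0D: mode=DATA_CR remaining=0 emitted=9 chunks_done=1
Byte 18 = 0x0A: mode=SIZE remaining=0 emitted=9 chunks_done=2
Byte 19 = '1': mode=SIZE remaining=0 emitted=9 chunks_done=2

Answer: SIZE 0 9 2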